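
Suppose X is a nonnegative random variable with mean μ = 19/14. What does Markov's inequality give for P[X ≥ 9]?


μ = E[X] = 19/14, a = 9.
Markov: P[X ≥ 9] ≤ μ/a = (19/14)/9 = 19/126.
Numerically: ≈ 0.1508.
(Since a = 9 > μ = 1.3571, the bound 19/126 is < 1 and informative.)

P[X ≥ 9] ≤ 19/126 ≈ 0.1508.


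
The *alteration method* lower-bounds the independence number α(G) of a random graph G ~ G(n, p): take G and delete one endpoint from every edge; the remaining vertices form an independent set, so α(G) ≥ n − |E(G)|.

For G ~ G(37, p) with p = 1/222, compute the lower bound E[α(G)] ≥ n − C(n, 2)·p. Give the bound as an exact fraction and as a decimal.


E[|E(G)|] = C(37, 2)·p = 666 · (1/222) = 3.
E[α(G)] ≥ n − E[|E(G)|] = 37 − 3 = 34.
Numerically: ≈ 34.000000.
(This is only a lower bound; the true E[α(G)] may be larger.)

E[α(G)] ≥ 34 ≈ 34.000000.


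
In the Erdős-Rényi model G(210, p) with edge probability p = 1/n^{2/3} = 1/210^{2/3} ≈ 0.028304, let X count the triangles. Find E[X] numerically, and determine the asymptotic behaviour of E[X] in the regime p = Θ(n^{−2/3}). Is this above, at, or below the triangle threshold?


Number of potential triangles: C(210, 3) = 1521520.
Each occurs with probability p³ ≈ (0.028304)³ ≈ 2.2675737e-05.
By linearity: E[X] = C(210, 3)·p³ ≈ 1521520 · 2.2675737e-05 ≈ 34.50159.
Since α = 2/3 < 1, p = c/n^{2/3} ≫ 1/n is above the triangle threshold p ~ 1/n. Asymptotically E[X] ~ (c³/6)·n^{3(1−α)} = (1³/6)·n^{1} → ∞; triangles are abundant w.h.p.

E[X] ≈ 34.50159; in regime p = Θ(1/n^{2/3}) E[X] diverges (above the triangle threshold p ~ 1/n).


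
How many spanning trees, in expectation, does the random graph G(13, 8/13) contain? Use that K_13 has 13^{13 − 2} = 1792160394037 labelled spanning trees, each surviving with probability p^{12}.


K_13 has 13^{13 − 2} = 1792160394037 labelled spanning trees.
For each such spanning tree H, let X_H = 1 if all 12 edges of H are present in G. Then P[X_H = 1] = p^{12} = (8/13)^{12} = 68719476736/23298085122481.
By linearity: E[X] = Σ_H E[X_H] = 1792160394037 · p^{12} = 1792160394037 · 68719476736/23298085122481 = 68719476736/13.
Numerically: E[X] ≈ 5.2861e+09.

E[X] = 1792160394037 · (8/13)^{12} = 68719476736/13 ≈ 5.2861e+09.


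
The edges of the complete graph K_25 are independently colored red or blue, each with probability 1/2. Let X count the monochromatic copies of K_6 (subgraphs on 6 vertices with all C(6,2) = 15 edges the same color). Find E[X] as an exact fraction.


Let X = Σ_S X_S over the C(25, 6) = 177100 subsets S of size 6, where X_S = 1 if the K_6 on S is monochromatic.
For a fixed S, the K_6 on S has C(6, 2) = 15 edges. P[all 15 edges red] = (1/2)^15, and likewise for blue, so P[monochromatic] = 2·(1/2)^15 = 2^{1 − 15} = 1/16384.
By linearity of expectation: E[X] = C(25, 6) · 2^{1 − 15} = 177100 · 1/16384 = 44275/4096.
Numerically: E[X] ≈ 10.809326.

E[X] = C(25,6)·2^(1−C(6,2)) = 44275/4096 ≈ 10.809326.


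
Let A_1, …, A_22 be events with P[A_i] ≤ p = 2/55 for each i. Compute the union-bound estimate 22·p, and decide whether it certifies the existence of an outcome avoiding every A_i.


Union bound: P[∪_{i=1}^{22} A_i] ≤ Σ_i P[A_i] ≤ 22·p = 22·(2/55) = 4/5.
Numerically: 4/5 ≈ 0.800000.
Is 4/5 < 1? YES.
Since P[∪ A_i] ≤ 4/5 < 1, the complement has P[∩ A_i^c] ≥ 1 − 4/5 = 1/5 > 0, so some outcome avoids every A_i.

22·p = 4/5 ≈ 0.800000; existence CERTIFIED by the union bound.


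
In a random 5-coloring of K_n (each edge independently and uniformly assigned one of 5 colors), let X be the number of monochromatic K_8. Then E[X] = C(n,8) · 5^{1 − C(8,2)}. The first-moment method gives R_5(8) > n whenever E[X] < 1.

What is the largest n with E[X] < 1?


We need C(n, 8) · 5^{1 − 28} < 1, i.e. C(n, 8) < 5^{28 − 1} = 7450580596923828125.
Check values of n near the boundary:
  n = 862: C(862, 8) = 7317951015318931845; 7317951015318931845 < 7450580596923828125? YES
  n = 863: C(863, 8) = 7386423071602617757; 7386423071602617757 < 7450580596923828125? YES
  n = 864: C(864, 8) = 7455455062926006708; 7455455062926006708 < 7450580596923828125? NO
  n = 865: C(865, 8) = 7525050909487743060; 7525050909487743060 < 7450580596923828125? NO
  n = 866: C(866, 8) = 7595214554331451620; 7595214554331451620 < 7450580596923828125? NO
The largest n with C(n, 8) < 7450580596923828125 is n = 863 (where E[X] = 7386423071602617757/7450580596923828125 ≈ 0.99139). Hence R_5(8) > 863, i.e. R_5(8) ≥ 864.

Largest n = 863; hence R_5(8) > 863.


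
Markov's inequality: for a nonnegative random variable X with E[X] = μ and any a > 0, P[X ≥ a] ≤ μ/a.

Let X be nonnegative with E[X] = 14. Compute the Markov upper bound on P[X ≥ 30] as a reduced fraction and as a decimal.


μ = E[X] = 14, a = 30.
Markov: P[X ≥ 30] ≤ μ/a = (14)/30 = 7/15.
Numerically: ≈ 0.466667.
(Since a = 30 > μ = 14.000000, the bound 7/15 is < 1 and informative.)

P[X ≥ 30] ≤ 7/15 ≈ 0.466667.


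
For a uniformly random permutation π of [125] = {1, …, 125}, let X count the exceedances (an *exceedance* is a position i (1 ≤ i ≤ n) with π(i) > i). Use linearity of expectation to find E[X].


Write X = Σ_{i=1}^{125} X_i, where X_i = 1_{π(i) > i}.
For each fixed i, π(i) is uniform over {1, …, 125} (marginal of a uniform permutation), so P[π(i) > i] = (n − i)/n. Summing: Σ_{i=1}^{125} (n − i)/n = (0 + 1 + … + 124)/125 = 125(125 − 1)/(2·125) = (125 − 1)/2.
Hence E[X] = Σ_{i=1}^{125} (125 − i)/125 = 62 ≈ 62.000.

E[X] = 62 = 62.000.


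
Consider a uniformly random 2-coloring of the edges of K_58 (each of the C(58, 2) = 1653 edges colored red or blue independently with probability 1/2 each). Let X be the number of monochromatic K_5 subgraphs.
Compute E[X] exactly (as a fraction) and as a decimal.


Let X = Σ_S X_S over the C(58, 5) = 4582116 subsets S of size 5, where X_S = 1 if the K_5 on S is monochromatic.
For a fixed S, the K_5 on S has C(5, 2) = 10 edges. P[all 10 edges red] = (1/2)^10, and likewise for blue, so P[monochromatic] = 2·(1/2)^10 = 2^{1 − 10} = 1/512.
Summing: E[X] = C(58, 5) · 2^{1 − 10} = 4582116 · 1/512 = 1145529/128.
Numerically: E[X] ≈ 8949.44531.

E[X] = C(58,5)·2^(1−C(5,2)) = 1145529/128 ≈ 8949.44531.


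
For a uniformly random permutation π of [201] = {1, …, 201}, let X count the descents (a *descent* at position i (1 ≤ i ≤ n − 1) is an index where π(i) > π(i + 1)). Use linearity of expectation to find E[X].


Write X = Σ X_I over i = 1, …, 200, with X_I the indicator of one descent.
There are 200 indicators.
For each fixed i, the pair (π(i), π(i+1)) is a uniformly random ordered pair of distinct values from {1, …, 201}; by symmetry P[π(i) > π(i+1)] = 1/2.
By linearity: E[X] = 200 · (1/2) = (201 − 1) · (1/2) = 100 ≈ 100.0000.

E[X] = 100 = 100.0000.


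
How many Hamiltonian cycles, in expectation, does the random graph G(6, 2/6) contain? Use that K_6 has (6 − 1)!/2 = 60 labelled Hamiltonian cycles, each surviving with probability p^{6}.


K_6 has (6 − 1)!/2 = 60 labelled Hamiltonian cycles.
For each such Hamiltonian cycle H, let X_H = 1 if all 6 edges of H are present in G. Then P[X_H = 1] = p^{6} = (1/3)^{6} = 1/729.
By linearity of expectation: E[X] = Σ_H E[X_H] = 60 · p^{6} = 60 · 1/729 = 20/243.
Numerically: E[X] ≈ 0.0823.

E[X] = 60 · (1/3)^{6} = 20/243 ≈ 0.0823.


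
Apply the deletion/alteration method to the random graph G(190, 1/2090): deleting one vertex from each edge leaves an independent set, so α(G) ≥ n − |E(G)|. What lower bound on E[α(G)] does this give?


E[|E(G)|] = C(190, 2)·p = 17955 · (1/2090) = 189/22.
E[α(G)] ≥ n − E[|E(G)|] = 190 − 189/22 = 3991/22.
Numerically: ≈ 181.409.
(This is only a lower bound; the true E[α(G)] may be larger.)

E[α(G)] ≥ 3991/22 ≈ 181.409.


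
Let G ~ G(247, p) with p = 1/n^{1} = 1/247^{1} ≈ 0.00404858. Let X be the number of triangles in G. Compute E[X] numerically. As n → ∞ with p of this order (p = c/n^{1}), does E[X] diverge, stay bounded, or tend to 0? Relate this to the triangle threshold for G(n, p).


Number of potential triangles: C(247, 3) = 2481115.
Each occurs with probability p³ ≈ (0.00404858)³ ≈ 6.63604222e-08.
By linearity: E[X] = C(247, 3)·p³ ≈ 2481115 · 6.63604222e-08 ≈ 0.164648.
Here α = 1, so p = 1/n is exactly at the triangle threshold p ~ 1/n. Asymptotically E[X] → c³/6 = 1³/6 = 1/6 ≈ 0.166667, a bounded constant. In this regime the triangle count is asymptotically Poisson(c³/6).

E[X] ≈ 0.164648; in regime p = Θ(1/n^{1}) E[X] stays bounded (at the triangle threshold p ~ 1/n).


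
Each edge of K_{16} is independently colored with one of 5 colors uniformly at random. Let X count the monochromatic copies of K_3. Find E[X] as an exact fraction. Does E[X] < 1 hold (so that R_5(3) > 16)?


E[X] = C(16, 3) · 5^{1 − 3} = 560 · 5^{−2} = 560/25.
As a reduced fraction: E[X] = 112/5 ≈ 22.400000.
Is E[X] < 1? NO.
Since E[X] ≥ 1, the first-moment bound is inconclusive at n = 16; it does NOT by itself certify R_5(3) > 16.

E[X] = 112/5 ≈ 22.400000; E[X] ≥ 1; first-moment method inconclusive here.


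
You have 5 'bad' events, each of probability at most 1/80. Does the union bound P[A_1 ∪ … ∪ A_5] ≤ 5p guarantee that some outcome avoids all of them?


Union bound: P[∪_{i=1}^{5} A_i] ≤ Σ_i P[A_i] ≤ 5·p = 5·(1/80) = 1/16.
Numerically: 1/16 ≈ 0.0625000.
Is 1/16 < 1? YES.
Since P[∪ A_i] ≤ 1/16 < 1, the complement has P[∩ A_i^c] ≥ 1 − 1/16 = 15/16 > 0, so some outcome avoids every A_i.

5·p = 1/16 ≈ 0.0625000; existence CERTIFIED by the union bound.


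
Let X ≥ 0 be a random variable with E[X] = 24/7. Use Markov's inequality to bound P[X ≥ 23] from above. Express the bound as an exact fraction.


μ = E[X] = 24/7, a = 23.
Markov: P[X ≥ 23] ≤ μ/a = (24/7)/23 = 24/161.
Numerically: ≈ 0.14907.
(Since a = 23 > μ = 3.42857, the bound 24/161 is < 1 and informative.)

P[X ≥ 23] ≤ 24/161 ≈ 0.14907.


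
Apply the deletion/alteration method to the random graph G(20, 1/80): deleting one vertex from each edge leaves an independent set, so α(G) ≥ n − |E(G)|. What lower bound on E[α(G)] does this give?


E[|E(G)|] = C(20, 2)·p = 190 · (1/80) = 19/8.
E[α(G)] ≥ n − E[|E(G)|] = 20 − 19/8 = 141/8.
Numerically: ≈ 17.625.
(This is only a lower bound; the true E[α(G)] may be larger.)

E[α(G)] ≥ 141/8 ≈ 17.625.


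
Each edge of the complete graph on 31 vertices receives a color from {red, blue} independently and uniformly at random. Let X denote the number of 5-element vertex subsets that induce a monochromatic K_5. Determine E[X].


Let X = Σ_S X_S over the C(31, 5) = 169911 subsets S of size 5, where X_S = 1 if the K_5 on S is monochromatic.
For a fixed S, the K_5 on S has C(5, 2) = 10 edges. P[all 10 edges red] = (1/2)^10, and likewise for blue, so P[monochromatic] = 2·(1/2)^10 = 2^{1 − 10} = 1/512.
Summing: E[X] = C(31, 5) · 2^{1 − 10} = 169911 · 1/512 = 169911/512.
Numerically: E[X] ≈ 331.8574.

E[X] = C(31,5)·2^(1−C(5,2)) = 169911/512 ≈ 331.8574.


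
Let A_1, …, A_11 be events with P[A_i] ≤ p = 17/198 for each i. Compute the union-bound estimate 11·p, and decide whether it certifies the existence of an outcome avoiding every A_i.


Union bound: P[∪_{i=1}^{11} A_i] ≤ Σ_i P[A_i] ≤ 11·p = 11·(17/198) = 17/18.
Numerically: 17/18 ≈ 0.944444.
Is 17/18 < 1? YES.
Since P[∪ A_i] ≤ 17/18 < 1, the complement has P[∩ A_i^c] ≥ 1 − 17/18 = 1/18 > 0, so some outcome avoids every A_i.

11·p = 17/18 ≈ 0.944444; existence CERTIFIED by the union bound.


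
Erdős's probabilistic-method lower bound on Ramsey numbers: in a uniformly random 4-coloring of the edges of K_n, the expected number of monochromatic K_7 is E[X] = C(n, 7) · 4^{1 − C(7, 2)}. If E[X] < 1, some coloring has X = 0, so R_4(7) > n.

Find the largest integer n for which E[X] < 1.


We need C(n, 7) · 4^{1 − 21} < 1, i.e. C(n, 7) < 4^{21 − 1} = 1099511627776.
Check values of n near the boundary:
  n = 179: C(179, 7) = 1037437234460; 1037437234460 < 1099511627776? YES
  n = 180: C(180, 7) = 1079414463600; 1079414463600 < 1099511627776? YES
  n = 181: C(181, 7) = 1122839183400; 1122839183400 < 1099511627776? NO
  n = 182: C(182, 7) = 1167752750736; 1167752750736 < 1099511627776? NO
The largest n with C(n, 7) < 1099511627776 is n = 180 (where E[X] = 67463403975/68719476736 ≈ 0.982). Hence R_4(7) > 180, i.e. R_4(7) ≥ 181.

Largest n = 180; hence R_4(7) > 180.


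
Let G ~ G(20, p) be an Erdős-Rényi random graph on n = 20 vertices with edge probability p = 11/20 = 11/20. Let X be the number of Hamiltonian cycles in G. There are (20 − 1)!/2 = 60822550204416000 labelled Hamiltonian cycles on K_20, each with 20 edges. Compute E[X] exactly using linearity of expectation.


K_20 has (20 − 1)!/2 = 60822550204416000 labelled Hamiltonian cycles.
For each such Hamiltonian cycle H, let X_H = 1 if all 20 edges of H are present in G. Then P[X_H = 1] = p^{20} = (11/20)^{20} = 672749994932560009201/104857600000000000000000000.
By linearity of expectation: E[X] = Σ_H E[X_H] = 60822550204416000 · p^{20} = 60822550204416000 · 672749994932560009201/104857600000000000000000000 = 9989836509230039246035759128621/25600000000000000000.
Numerically: E[X] ≈ 3.902e+11.

E[X] = 60822550204416000 · (11/20)^{20} = 9989836509230039246035759128621/25600000000000000000 ≈ 3.902e+11.


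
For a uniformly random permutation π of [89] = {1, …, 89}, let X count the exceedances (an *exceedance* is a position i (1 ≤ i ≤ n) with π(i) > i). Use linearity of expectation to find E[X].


Write X = Σ_{i=1}^{89} X_i, where X_i = 1_{π(i) > i}.
For each fixed i, π(i) is uniform over {1, …, 89} (marginal of a uniform permutation), so P[π(i) > i] = (n − i)/n. Summing: Σ_{i=1}^{89} (n − i)/n = (0 + 1 + … + 88)/89 = 89(89 − 1)/(2·89) = (89 − 1)/2.
Hence E[X] = Σ_{i=1}^{89} (89 − i)/89 = 44 ≈ 44.0000.

E[X] = 44 = 44.0000.


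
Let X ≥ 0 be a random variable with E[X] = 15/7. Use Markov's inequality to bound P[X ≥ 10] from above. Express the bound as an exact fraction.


μ = E[X] = 15/7, a = 10.
Markov: P[X ≥ 10] ≤ μ/a = (15/7)/10 = 3/14.
Numerically: ≈ 0.2143.
(Since a = 10 > μ = 2.1429, the bound 3/14 is < 1 and informative.)

P[X ≥ 10] ≤ 3/14 ≈ 0.2143.


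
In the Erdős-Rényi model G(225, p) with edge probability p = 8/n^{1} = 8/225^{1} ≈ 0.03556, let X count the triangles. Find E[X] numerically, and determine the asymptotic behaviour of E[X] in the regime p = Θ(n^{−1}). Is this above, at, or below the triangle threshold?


Number of potential triangles: C(225, 3) = 1873200.
Each occurs with probability p³ ≈ (0.03556)³ ≈ 4.494925e-05.
By linearity: E[X] = C(225, 3)·p³ ≈ 1873200 · 4.494925e-05 ≈ 84.1989.
Here α = 1, so p = 8/n is exactly at the triangle threshold p ~ 1/n. Asymptotically E[X] → c³/6 = 8³/6 = 256/3 ≈ 85.3333, a bounded constant. In this regime the triangle count is asymptotically Poisson(c³/6).

E[X] ≈ 84.1989; in regime p = Θ(1/n^{1}) E[X] stays bounded (at the triangle threshold p ~ 1/n).


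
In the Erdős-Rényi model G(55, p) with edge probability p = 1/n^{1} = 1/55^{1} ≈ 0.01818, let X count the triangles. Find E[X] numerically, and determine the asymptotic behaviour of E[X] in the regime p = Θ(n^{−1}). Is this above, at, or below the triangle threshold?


Number of potential triangles: C(55, 3) = 26235.
Each occurs with probability p³ ≈ (0.01818)³ ≈ 6.010518e-06.
By linearity: E[X] = C(55, 3)·p³ ≈ 26235 · 6.010518e-06 ≈ 0.1577.
Here α = 1, so p = 1/n is exactly at the triangle threshold p ~ 1/n. Asymptotically E[X] → c³/6 = 1³/6 = 1/6 ≈ 0.1667, a bounded constant. In this regime the triangle count is asymptotically Poisson(c³/6).

E[X] ≈ 0.1577; in regime p = Θ(1/n^{1}) E[X] stays bounded (at the triangle threshold p ~ 1/n).


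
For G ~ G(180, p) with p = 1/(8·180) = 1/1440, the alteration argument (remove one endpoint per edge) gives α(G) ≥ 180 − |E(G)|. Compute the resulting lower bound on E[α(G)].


E[|E(G)|] = C(180, 2)·p = 16110 · (1/1440) = 179/16.
E[α(G)] ≥ n − E[|E(G)|] = 180 − 179/16 = 2701/16.
Numerically: ≈ 168.812500.
(This is only a lower bound; the true E[α(G)] may be larger.)

E[α(G)] ≥ 2701/16 ≈ 168.812500.


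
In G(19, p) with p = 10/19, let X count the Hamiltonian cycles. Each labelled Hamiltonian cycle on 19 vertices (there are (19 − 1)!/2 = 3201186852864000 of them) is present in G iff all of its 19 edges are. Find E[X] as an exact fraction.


K_19 has (19 − 1)!/2 = 3201186852864000 labelled Hamiltonian cycles.
For each such Hamiltonian cycle H, let X_H = 1 if all 19 edges of H are present in G. Then P[X_H = 1] = p^{19} = (10/19)^{19} = 10000000000000000000/1978419655660313589123979.
Summing the indicators: E[X] = Σ_H E[X_H] = 3201186852864000 · p^{19} = 3201186852864000 · 10000000000000000000/1978419655660313589123979 = 32011868528640000000000000000000000/1978419655660313589123979.
Numerically: E[X] ≈ 1.6181e+10.

E[X] = 3201186852864000 · (10/19)^{19} = 32011868528640000000000000000000000/1978419655660313589123979 ≈ 1.6181e+10.


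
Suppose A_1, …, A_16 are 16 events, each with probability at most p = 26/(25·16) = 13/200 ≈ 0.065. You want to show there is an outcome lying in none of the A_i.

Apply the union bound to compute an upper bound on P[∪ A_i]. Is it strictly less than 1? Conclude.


Union bound: P[∪_{i=1}^{16} A_i] ≤ Σ_i P[A_i] ≤ 16·p = 16·(13/200) = 26/25.
Numerically: 26/25 ≈ 1.040.
Is 26/25 < 1? NO.
Since the bound 26/25 is ≥ 1, the union bound is uninformative here; it does NOT by itself certify existence.

16·p = 26/25 ≈ 1.040; existence NOT certified by the union bound.


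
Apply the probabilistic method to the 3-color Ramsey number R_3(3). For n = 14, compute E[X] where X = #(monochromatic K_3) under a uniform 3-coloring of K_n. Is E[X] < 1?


E[X] = C(14, 3) · 3^{1 − 3} = 364 · 3^{−2} = 364/9.
As a reduced fraction: E[X] = 364/9 ≈ 40.4444444.
Is E[X] < 1? NO.
Since E[X] ≥ 1, the first-moment bound is inconclusive at n = 14; it does NOT by itself certify R_3(3) > 14.

E[X] = 364/9 ≈ 40.4444444; E[X] ≥ 1; first-moment method inconclusive here.


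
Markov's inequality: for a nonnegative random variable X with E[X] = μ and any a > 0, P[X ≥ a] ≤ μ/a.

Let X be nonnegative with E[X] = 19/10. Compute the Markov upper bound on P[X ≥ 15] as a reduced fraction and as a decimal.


μ = E[X] = 19/10, a = 15.
Markov: P[X ≥ 15] ≤ μ/a = (19/10)/15 = 19/150.
Numerically: ≈ 0.12667.
(Since a = 15 > μ = 1.90000, the bound 19/150 is < 1 and informative.)

P[X ≥ 15] ≤ 19/150 ≈ 0.12667.


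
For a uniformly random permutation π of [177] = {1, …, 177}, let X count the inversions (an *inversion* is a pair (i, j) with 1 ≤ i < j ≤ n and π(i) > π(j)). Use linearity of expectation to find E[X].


Write X = Σ X_I over the C(177, 2) = 15576 pairs i < j, with X_I the indicator of one inversion.
There are 15576 indicators.
For each fixed pair i < j, the values π(i) and π(j) are two distinct elements of {1, …, 177} in uniformly random order; by symmetry P[π(i) > π(j)] = 1/2.
By linearity: E[X] = 15576 · (1/2) = C(177, 2) · (1/2) = 15576/2 = 7788 ≈ 7788.00000.

E[X] = 7788 = 7788.00000.


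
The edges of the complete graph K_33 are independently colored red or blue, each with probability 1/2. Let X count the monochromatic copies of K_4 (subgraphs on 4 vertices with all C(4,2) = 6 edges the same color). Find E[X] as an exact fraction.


Let X = Σ_S X_S over the C(33, 4) = 40920 subsets S of size 4, where X_S = 1 if the K_4 on S is monochromatic.
For a fixed S, the K_4 on S has C(4, 2) = 6 edges. P[all 6 edges red] = (1/2)^6, and likewise for blue, so P[monochromatic] = 2·(1/2)^6 = 2^{1 − 6} = 1/32.
By linearity: E[X] = C(33, 4) · 2^{1 − 6} = 40920 · 1/32 = 5115/4.
Numerically: E[X] ≈ 1278.7500.

E[X] = C(33,4)·2^(1−C(4,2)) = 5115/4 ≈ 1278.7500.


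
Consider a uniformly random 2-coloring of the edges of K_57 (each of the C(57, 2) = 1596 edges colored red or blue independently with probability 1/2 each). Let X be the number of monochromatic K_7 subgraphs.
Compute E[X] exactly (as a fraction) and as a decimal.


Let X = Σ_S X_S over the C(57, 7) = 264385836 subsets S of size 7, where X_S = 1 if the K_7 on S is monochromatic.
For a fixed S, the K_7 on S has C(7, 2) = 21 edges. P[all 21 edges red] = (1/2)^21, and likewise for blue, so P[monochromatic] = 2·(1/2)^21 = 2^{1 − 21} = 1/1048576.
By linearity: E[X] = C(57, 7) · 2^{1 − 21} = 264385836 · 1/1048576 = 66096459/262144.
Numerically: E[X] ≈ 252.138.

E[X] = C(57,7)·2^(1−C(7,2)) = 66096459/262144 ≈ 252.138.


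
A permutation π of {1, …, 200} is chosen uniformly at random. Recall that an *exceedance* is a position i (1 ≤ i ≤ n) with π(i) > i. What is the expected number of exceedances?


Write X = Σ_{i=1}^{200} X_i, where X_i = 1_{π(i) > i}.
For each fixed i, π(i) is uniform over {1, …, 200} (marginal of a uniform permutation), so P[π(i) > i] = (n − i)/n. Summing: Σ_{i=1}^{200} (n − i)/n = (0 + 1 + … + 199)/200 = 200(200 − 1)/(2·200) = (200 − 1)/2.
Hence E[X] = Σ_{i=1}^{200} (200 − i)/200 = 199/2 ≈ 99.500.

E[X] = 199/2 = 99.500.


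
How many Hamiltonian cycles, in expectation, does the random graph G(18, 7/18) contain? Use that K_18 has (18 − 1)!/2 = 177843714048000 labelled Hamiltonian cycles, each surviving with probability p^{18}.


K_18 has (18 − 1)!/2 = 177843714048000 labelled Hamiltonian cycles.
For each such Hamiltonian cycle H, let X_H = 1 if all 18 edges of H are present in G. Then P[X_H = 1] = p^{18} = (7/18)^{18} = 1628413597910449/39346408075296537575424.
By linearity of expectation: E[X] = Σ_H E[X_H] = 177843714048000 · p^{18} = 177843714048000 · 1628413597910449/39346408075296537575424 = 24246874921186846803875/3294258113514384.
Numerically: E[X] ≈ 7.36e+06.

E[X] = 177843714048000 · (7/18)^{18} = 24246874921186846803875/3294258113514384 ≈ 7.36e+06.


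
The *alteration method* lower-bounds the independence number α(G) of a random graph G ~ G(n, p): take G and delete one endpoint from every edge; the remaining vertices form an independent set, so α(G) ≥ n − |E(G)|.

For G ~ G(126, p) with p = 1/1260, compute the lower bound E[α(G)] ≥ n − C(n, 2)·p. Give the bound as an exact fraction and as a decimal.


E[|E(G)|] = C(126, 2)·p = 7875 · (1/1260) = 25/4.
E[α(G)] ≥ n − E[|E(G)|] = 126 − 25/4 = 479/4.
Numerically: ≈ 119.7500.
(This is only a lower bound; the true E[α(G)] may be larger.)

E[α(G)] ≥ 479/4 ≈ 119.7500.


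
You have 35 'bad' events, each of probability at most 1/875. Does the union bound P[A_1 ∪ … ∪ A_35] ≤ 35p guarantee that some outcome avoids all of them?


Union bound: P[∪_{i=1}^{35} A_i] ≤ Σ_i P[A_i] ≤ 35·p = 35·(1/875) = 1/25.
Numerically: 1/25 ≈ 0.0400.
Is 1/25 < 1? YES.
Since P[∪ A_i] ≤ 1/25 < 1, the complement has P[∩ A_i^c] ≥ 1 − 1/25 = 24/25 > 0, so some outcome avoids every A_i.

35·p = 1/25 ≈ 0.0400; existence CERTIFIED by the union bound.


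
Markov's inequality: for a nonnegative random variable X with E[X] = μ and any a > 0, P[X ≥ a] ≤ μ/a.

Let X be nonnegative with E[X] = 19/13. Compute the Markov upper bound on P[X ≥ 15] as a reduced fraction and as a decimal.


μ = E[X] = 19/13, a = 15.
Markov: P[X ≥ 15] ≤ μ/a = (19/13)/15 = 19/195.
Numerically: ≈ 0.0974.
(Since a = 15 > μ = 1.4615, the bound 19/195 is < 1 and informative.)

P[X ≥ 15] ≤ 19/195 ≈ 0.0974.


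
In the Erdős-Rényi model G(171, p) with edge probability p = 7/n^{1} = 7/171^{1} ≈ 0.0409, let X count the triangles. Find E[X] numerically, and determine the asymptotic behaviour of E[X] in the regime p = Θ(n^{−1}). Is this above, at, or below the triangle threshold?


Number of potential triangles: C(171, 3) = 818805.
Each occurs with probability p³ ≈ (0.0409)³ ≈ 6.85971e-05.
By linearity: E[X] = C(171, 3)·p³ ≈ 818805 · 6.85971e-05 ≈ 56.168.
Here α = 1, so p = 7/n is exactly at the triangle threshold p ~ 1/n. Asymptotically E[X] → c³/6 = 7³/6 = 343/6 ≈ 57.167, a bounded constant. In this regime the triangle count is asymptotically Poisson(c³/6).

E[X] ≈ 56.168; in regime p = Θ(1/n^{1}) E[X] stays bounded (at the triangle threshold p ~ 1/n).


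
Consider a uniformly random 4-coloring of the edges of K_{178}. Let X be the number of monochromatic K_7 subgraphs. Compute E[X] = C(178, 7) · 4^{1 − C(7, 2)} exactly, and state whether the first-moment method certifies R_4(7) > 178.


E[X] = C(178, 7) · 4^{1 − 21} = 996867063280 · 4^{−20} = 996867063280/1099511627776.
As a reduced fraction: E[X] = 62304191455/68719476736 ≈ 0.9066.
Is E[X] < 1? YES.
Since E[X] < 1, there exists a 4-coloring of K_{178} with no monochromatic K_7; hence R_4(7) > 178.

E[X] = 62304191455/68719476736 ≈ 0.9066; E[X] < 1, so R_4(7) > 178.


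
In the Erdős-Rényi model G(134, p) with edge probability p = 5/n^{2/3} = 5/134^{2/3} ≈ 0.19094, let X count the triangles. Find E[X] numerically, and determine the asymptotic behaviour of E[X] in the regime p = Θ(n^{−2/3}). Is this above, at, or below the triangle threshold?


Number of potential triangles: C(134, 3) = 392084.
Each occurs with probability p³ ≈ (0.19094)³ ≈ 6.9614613e-03.
By linearity: E[X] = C(134, 3)·p³ ≈ 392084 · 6.9614613e-03 ≈ 2729.47761.
Since α = 2/3 < 1, p = c/n^{2/3} ≫ 1/n is above the triangle threshold p ~ 1/n. Asymptotically E[X] ~ (c³/6)·n^{3(1−α)} = (5³/6)·n^{1} → ∞; triangles are abundant w.h.p.

E[X] ≈ 2729.47761; in regime p = Θ(1/n^{2/3}) E[X] diverges (above the triangle threshold p ~ 1/n).


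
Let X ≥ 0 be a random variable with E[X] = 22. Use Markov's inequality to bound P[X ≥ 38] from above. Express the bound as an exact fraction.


μ = E[X] = 22, a = 38.
Markov: P[X ≥ 38] ≤ μ/a = (22)/38 = 11/19.
Numerically: ≈ 0.579.
(Since a = 38 > μ = 22.000, the bound 11/19 is < 1 and informative.)

P[X ≥ 38] ≤ 11/19 ≈ 0.579.


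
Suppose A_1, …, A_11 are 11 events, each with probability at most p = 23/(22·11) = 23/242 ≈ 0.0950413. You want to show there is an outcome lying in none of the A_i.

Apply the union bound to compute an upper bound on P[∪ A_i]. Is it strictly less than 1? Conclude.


Union bound: P[∪_{i=1}^{11} A_i] ≤ Σ_i P[A_i] ≤ 11·p = 11·(23/242) = 23/22.
Numerically: 23/22 ≈ 1.0454545.
Is 23/22 < 1? NO.
Since the bound 23/22 is ≥ 1, the union bound is uninformative here; it does NOT by itself certify existence.

11·p = 23/22 ≈ 1.0454545; existence NOT certified by the union bound.


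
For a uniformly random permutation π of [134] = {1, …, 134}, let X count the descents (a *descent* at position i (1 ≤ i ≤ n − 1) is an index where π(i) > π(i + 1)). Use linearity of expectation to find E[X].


Write X = Σ X_I over i = 1, …, 133, with X_I the indicator of one descent.
There are 133 indicators.
For each fixed i, the pair (π(i), π(i+1)) is a uniformly random ordered pair of distinct values from {1, …, 134}; by symmetry P[π(i) > π(i+1)] = 1/2.
By linearity: E[X] = 133 · (1/2) = (134 − 1) · (1/2) = 133/2 ≈ 66.500000.

E[X] = 133/2 = 66.500000.


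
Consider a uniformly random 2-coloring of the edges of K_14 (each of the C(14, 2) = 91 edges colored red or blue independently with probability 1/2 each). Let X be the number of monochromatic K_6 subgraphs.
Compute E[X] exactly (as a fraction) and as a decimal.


Let X = Σ_S X_S over the C(14, 6) = 3003 subsets S of size 6, where X_S = 1 if the K_6 on S is monochromatic.
For a fixed S, the K_6 on S has C(6, 2) = 15 edges. P[all 15 edges red] = (1/2)^15, and likewise for blue, so P[monochromatic] = 2·(1/2)^15 = 2^{1 − 15} = 1/16384.
By linearity of expectation: E[X] = C(14, 6) · 2^{1 − 15} = 3003 · 1/16384 = 3003/16384.
Numerically: E[X] ≈ 0.183.

E[X] = C(14,6)·2^(1−C(6,2)) = 3003/16384 ≈ 0.183.


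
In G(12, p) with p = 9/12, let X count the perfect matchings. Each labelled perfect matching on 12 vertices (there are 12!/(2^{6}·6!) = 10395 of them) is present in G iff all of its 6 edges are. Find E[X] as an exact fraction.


K_12 has 12!/(2^{6}·6!) = 10395 labelled perfect matchings.
For each such perfect matching H, let X_H = 1 if all 6 edges of H are present in G. Then P[X_H = 1] = p^{6} = (3/4)^{6} = 729/4096.
By linearity of expectation: E[X] = Σ_H E[X_H] = 10395 · p^{6} = 10395 · 729/4096 = 7577955/4096.
Numerically: E[X] ≈ 1.85e+03.

E[X] = 10395 · (3/4)^{6} = 7577955/4096 ≈ 1.85e+03.


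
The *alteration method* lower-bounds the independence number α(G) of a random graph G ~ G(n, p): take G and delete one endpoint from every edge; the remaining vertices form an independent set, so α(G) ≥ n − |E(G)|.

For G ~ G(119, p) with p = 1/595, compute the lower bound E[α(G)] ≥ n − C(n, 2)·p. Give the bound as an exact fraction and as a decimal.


E[|E(G)|] = C(119, 2)·p = 7021 · (1/595) = 59/5.
E[α(G)] ≥ n − E[|E(G)|] = 119 − 59/5 = 536/5.
Numerically: ≈ 107.200000.
(This is only a lower bound; the true E[α(G)] may be larger.)

E[α(G)] ≥ 536/5 ≈ 107.200000.


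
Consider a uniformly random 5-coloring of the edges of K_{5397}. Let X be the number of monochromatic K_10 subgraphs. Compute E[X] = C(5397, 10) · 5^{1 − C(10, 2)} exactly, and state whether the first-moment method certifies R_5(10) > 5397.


E[X] = C(5397, 10) · 5^{1 − 45} = 5729779230003226281244520755596 · 5^{−44} = 5729779230003226281244520755596/5684341886080801486968994140625.
As a reduced fraction: E[X] = 5729779230003226281244520755596/5684341886080801486968994140625 ≈ 1.007993.
Is E[X] < 1? NO.
Since E[X] ≥ 1, the first-moment bound is inconclusive at n = 5397; it does NOT by itself certify R_5(10) > 5397.

E[X] = 5729779230003226281244520755596/5684341886080801486968994140625 ≈ 1.007993; E[X] ≥ 1; first-moment method inconclusive here.


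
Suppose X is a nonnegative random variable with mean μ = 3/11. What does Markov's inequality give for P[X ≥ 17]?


μ = E[X] = 3/11, a = 17.
Markov: P[X ≥ 17] ≤ μ/a = (3/11)/17 = 3/187.
Numerically: ≈ 0.016.
(Since a = 17 > μ = 0.273, the bound 3/187 is < 1 and informative.)

P[X ≥ 17] ≤ 3/187 ≈ 0.016.


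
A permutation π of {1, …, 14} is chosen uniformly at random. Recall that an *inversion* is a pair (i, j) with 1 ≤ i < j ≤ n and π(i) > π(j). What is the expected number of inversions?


Write X = Σ X_I over the C(14, 2) = 91 pairs i < j, with X_I the indicator of one inversion.
There are 91 indicators.
For each fixed pair i < j, the values π(i) and π(j) are two distinct elements of {1, …, 14} in uniformly random order; by symmetry P[π(i) > π(j)] = 1/2.
By linearity: E[X] = 91 · (1/2) = C(14, 2) · (1/2) = 91/2 = 91/2 ≈ 45.5000.

E[X] = 91/2 = 45.5000.


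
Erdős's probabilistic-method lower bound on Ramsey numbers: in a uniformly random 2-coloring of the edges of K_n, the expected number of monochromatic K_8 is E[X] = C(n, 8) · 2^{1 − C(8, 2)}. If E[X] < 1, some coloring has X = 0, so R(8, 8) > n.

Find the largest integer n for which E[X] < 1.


We need C(n, 8) · 2^{1 − 28} < 1, i.e. C(n, 8) < 2^{28 − 1} = 134217728.
Check values of n near the boundary:
  n = 36: C(36, 8) = 30260340; 30260340 < 134217728? YES
  n = 37: C(37, 8) = 38608020; 38608020 < 134217728? YES
  n = 38: C(38, 8) = 48903492; 48903492 < 134217728? YES
  n = 39: C(39, 8) = 61523748; 61523748 < 134217728? YES
  n = 40: C(40, 8) = 76904685; 76904685 < 134217728? YES
  n = 41: C(41, 8) = 95548245; 95548245 < 134217728? YES
  n = 42: C(42, 8) = 118030185; 118030185 < 134217728? YES
  n = 43: C(43, 8) = 145008513; 145008513 < 134217728? NO
  n = 44: C(44, 8) = 177232627; 177232627 < 134217728? NO
The largest n with C(n, 8) < 134217728 is n = 42 (where E[X] = 118030185/134217728 ≈ 0.8794). Hence R(8, 8) > 42, i.e. R(8, 8) ≥ 43.

Largest n = 42; hence R(8, 8) > 42.


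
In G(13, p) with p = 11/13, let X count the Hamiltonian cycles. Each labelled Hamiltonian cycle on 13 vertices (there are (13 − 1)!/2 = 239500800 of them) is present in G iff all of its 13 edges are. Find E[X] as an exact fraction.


K_13 has (13 − 1)!/2 = 239500800 labelled Hamiltonian cycles.
For each such Hamiltonian cycle H, let X_H = 1 if all 13 edges of H are present in G. Then P[X_H = 1] = p^{13} = (11/13)^{13} = 34522712143931/302875106592253.
Summing the indicators: E[X] = Σ_H E[X_H] = 239500800 · p^{13} = 239500800 · 34522712143931/302875106592253 = 8268217176641189644800/302875106592253.
Numerically: E[X] ≈ 2.72991e+07.

E[X] = 239500800 · (11/13)^{13} = 8268217176641189644800/302875106592253 ≈ 2.72991e+07.


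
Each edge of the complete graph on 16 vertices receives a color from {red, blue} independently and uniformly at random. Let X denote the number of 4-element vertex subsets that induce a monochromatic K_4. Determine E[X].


Let X = Σ_S X_S over the C(16, 4) = 1820 subsets S of size 4, where X_S = 1 if the K_4 on S is monochromatic.
For a fixed S, the K_4 on S has C(4, 2) = 6 edges. P[all 6 edges red] = (1/2)^6, and likewise for blue, so P[monochromatic] = 2·(1/2)^6 = 2^{1 − 6} = 1/32.
By linearity: E[X] = C(16, 4) · 2^{1 − 6} = 1820 · 1/32 = 455/8.
Numerically: E[X] ≈ 56.875.

E[X] = C(16,4)·2^(1−C(4,2)) = 455/8 ≈ 56.875.


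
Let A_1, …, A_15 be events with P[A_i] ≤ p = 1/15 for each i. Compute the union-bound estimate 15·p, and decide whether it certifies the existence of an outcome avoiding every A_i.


Union bound: P[∪_{i=1}^{15} A_i] ≤ Σ_i P[A_i] ≤ 15·p = 15·(1/15) = 1.
Numerically: 1 ≈ 1.000.
Is 1 < 1? NO.
Since the bound 1 is ≥ 1, the union bound is uninformative here; it does NOT by itself certify existence.

15·p = 1 ≈ 1.000; existence NOT certified by the union bound.


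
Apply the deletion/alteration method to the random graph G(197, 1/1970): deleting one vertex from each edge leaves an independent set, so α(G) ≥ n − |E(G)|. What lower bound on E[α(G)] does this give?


E[|E(G)|] = C(197, 2)·p = 19306 · (1/1970) = 49/5.
E[α(G)] ≥ n − E[|E(G)|] = 197 − 49/5 = 936/5.
Numerically: ≈ 187.2000.
(This is only a lower bound; the true E[α(G)] may be larger.)

E[α(G)] ≥ 936/5 ≈ 187.2000.


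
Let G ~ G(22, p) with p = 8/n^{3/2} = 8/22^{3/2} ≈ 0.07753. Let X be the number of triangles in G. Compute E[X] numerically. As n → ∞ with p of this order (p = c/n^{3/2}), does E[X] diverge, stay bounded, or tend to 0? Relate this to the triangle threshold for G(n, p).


Number of potential triangles: C(22, 3) = 1540.
Each occurs with probability p³ ≈ (0.07753)³ ≈ 4.659807e-04.
By linearity: E[X] = C(22, 3)·p³ ≈ 1540 · 4.659807e-04 ≈ 0.7176.
Since α = 3/2 > 1, p = c/n^{3/2} = o(1/n) is below the triangle threshold p ~ 1/n. Asymptotically E[X] ~ (c³/6)·n^{3(1−α)} = (8³/6)·n^{-1.5} → 0, so by Markov's inequality G has no triangles w.h.p.

E[X] ≈ 0.7176; in regime p = Θ(1/n^{3/2}) E[X] tends to 0 (below the triangle threshold p ~ 1/n).


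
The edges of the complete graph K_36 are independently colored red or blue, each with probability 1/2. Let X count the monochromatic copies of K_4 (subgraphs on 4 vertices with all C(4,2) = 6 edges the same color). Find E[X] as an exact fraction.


Let X = Σ_S X_S over the C(36, 4) = 58905 subsets S of size 4, where X_S = 1 if the K_4 on S is monochromatic.
For a fixed S, the K_4 on S has C(4, 2) = 6 edges. P[all 6 edges red] = (1/2)^6, and likewise for blue, so P[monochromatic] = 2·(1/2)^6 = 2^{1 − 6} = 1/32.
By linearity: E[X] = C(36, 4) · 2^{1 − 6} = 58905 · 1/32 = 58905/32.
Numerically: E[X] ≈ 1840.781250.

E[X] = C(36,4)·2^(1−C(4,2)) = 58905/32 ≈ 1840.781250.


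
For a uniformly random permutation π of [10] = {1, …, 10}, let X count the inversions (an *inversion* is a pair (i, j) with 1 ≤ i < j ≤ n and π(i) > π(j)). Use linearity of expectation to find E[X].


Write X = Σ X_I over the C(10, 2) = 45 pairs i < j, with X_I the indicator of one inversion.
There are 45 indicators.
For each fixed pair i < j, the values π(i) and π(j) are two distinct elements of {1, …, 10} in uniformly random order; by symmetry P[π(i) > π(j)] = 1/2.
By linearity: E[X] = 45 · (1/2) = C(10, 2) · (1/2) = 45/2 = 45/2 ≈ 22.500000.

E[X] = 45/2 = 22.500000.


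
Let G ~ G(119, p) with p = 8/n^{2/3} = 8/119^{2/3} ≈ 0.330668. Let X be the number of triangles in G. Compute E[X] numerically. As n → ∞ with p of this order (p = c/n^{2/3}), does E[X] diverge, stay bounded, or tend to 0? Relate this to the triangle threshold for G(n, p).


Number of potential triangles: C(119, 3) = 273819.
Each occurs with probability p³ ≈ (0.330668)³ ≈ 3.61556387e-02.
By linearity: E[X] = C(119, 3)·p³ ≈ 273819 · 3.61556387e-02 ≈ 9900.100840.
Since α = 2/3 < 1, p = c/n^{2/3} ≫ 1/n is above the triangle threshold p ~ 1/n. Asymptotically E[X] ~ (c³/6)·n^{3(1−α)} = (8³/6)·n^{1} → ∞; triangles are abundant w.h.p.

E[X] ≈ 9900.100840; in regime p = Θ(1/n^{2/3}) E[X] diverges (above the triangle threshold p ~ 1/n).


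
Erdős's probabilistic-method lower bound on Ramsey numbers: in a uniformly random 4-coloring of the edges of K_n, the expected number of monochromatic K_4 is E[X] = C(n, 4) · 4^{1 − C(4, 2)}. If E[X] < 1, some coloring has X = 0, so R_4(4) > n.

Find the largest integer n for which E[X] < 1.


We need C(n, 4) · 4^{1 − 6} < 1, i.e. C(n, 4) < 4^{6 − 1} = 1024.
Check values of n near the boundary:
  n = 13: C(13, 4) = 715; 715 < 1024? YES
  n = 14: C(14, 4) = 1001; 1001 < 1024? YES
  n = 15: C(15, 4) = 1365; 1365 < 1024? NO
  n = 16: C(16, 4) = 1820; 1820 < 1024? NO
The largest n with C(n, 4) < 1024 is n = 14 (where E[X] = 1001/1024 ≈ 0.978). Hence R_4(4) > 14, i.e. R_4(4) ≥ 15.

Largest n = 14; hence R_4(4) > 14.


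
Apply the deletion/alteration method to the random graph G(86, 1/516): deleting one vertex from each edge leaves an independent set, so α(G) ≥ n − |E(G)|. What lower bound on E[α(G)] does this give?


E[|E(G)|] = C(86, 2)·p = 3655 · (1/516) = 85/12.
E[α(G)] ≥ n − E[|E(G)|] = 86 − 85/12 = 947/12.
Numerically: ≈ 78.9167.
(This is only a lower bound; the true E[α(G)] may be larger.)

E[α(G)] ≥ 947/12 ≈ 78.9167.


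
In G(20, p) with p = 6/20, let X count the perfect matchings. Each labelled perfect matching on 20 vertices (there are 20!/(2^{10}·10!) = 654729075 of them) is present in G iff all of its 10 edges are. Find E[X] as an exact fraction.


K_20 has 20!/(2^{10}·10!) = 654729075 labelled perfect matchings.
For each such perfect matching H, let X_H = 1 if all 10 edges of H are present in G. Then P[X_H = 1] = p^{10} = (3/10)^{10} = 59049/10000000000.
By linearity of expectation: E[X] = Σ_H E[X_H] = 654729075 · p^{10} = 654729075 · 59049/10000000000 = 1546443885987/400000000.
Numerically: E[X] ≈ 3.87e+03.

E[X] = 654729075 · (3/10)^{10} = 1546443885987/400000000 ≈ 3.87e+03.


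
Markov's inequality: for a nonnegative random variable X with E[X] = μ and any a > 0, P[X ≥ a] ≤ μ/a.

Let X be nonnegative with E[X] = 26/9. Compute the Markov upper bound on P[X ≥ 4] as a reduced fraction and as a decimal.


μ = E[X] = 26/9, a = 4.
Markov: P[X ≥ 4] ≤ μ/a = (26/9)/4 = 13/18.
Numerically: ≈ 0.7222.
(Since a = 4 > μ = 2.8889, the bound 13/18 is < 1 and informative.)

P[X ≥ 4] ≤ 13/18 ≈ 0.7222.


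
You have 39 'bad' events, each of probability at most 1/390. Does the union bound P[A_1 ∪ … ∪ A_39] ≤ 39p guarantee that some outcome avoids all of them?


Union bound: P[∪_{i=1}^{39} A_i] ≤ Σ_i P[A_i] ≤ 39·p = 39·(1/390) = 1/10.
Numerically: 1/10 ≈ 0.100.
Is 1/10 < 1? YES.
Since P[∪ A_i] ≤ 1/10 < 1, the complement has P[∩ A_i^c] ≥ 1 − 1/10 = 9/10 > 0, so some outcome avoids every A_i.

39·p = 1/10 ≈ 0.100; existence CERTIFIED by the union bound.
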